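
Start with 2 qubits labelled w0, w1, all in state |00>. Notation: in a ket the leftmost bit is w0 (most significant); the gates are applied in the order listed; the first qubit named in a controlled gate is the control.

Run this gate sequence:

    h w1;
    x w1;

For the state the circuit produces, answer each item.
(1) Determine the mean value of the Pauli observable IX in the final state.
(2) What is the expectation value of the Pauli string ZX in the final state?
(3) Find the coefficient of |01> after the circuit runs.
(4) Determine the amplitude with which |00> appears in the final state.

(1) The expectation value of IX is 1.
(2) The observable ZX averages to 1.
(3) The amplitude on |01> is sqrt(2)/2.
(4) |00> carries amplitude sqrt(2)/2 in the final state.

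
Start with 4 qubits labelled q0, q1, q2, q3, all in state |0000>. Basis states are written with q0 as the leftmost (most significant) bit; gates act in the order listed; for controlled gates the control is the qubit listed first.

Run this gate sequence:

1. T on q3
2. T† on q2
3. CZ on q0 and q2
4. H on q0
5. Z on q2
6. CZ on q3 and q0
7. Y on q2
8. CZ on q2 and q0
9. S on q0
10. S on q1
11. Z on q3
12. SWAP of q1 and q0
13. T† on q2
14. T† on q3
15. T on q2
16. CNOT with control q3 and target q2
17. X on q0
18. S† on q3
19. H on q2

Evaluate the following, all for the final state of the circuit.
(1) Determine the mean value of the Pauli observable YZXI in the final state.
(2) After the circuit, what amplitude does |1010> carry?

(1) The expectation value of YZXI is 0.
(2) The amplitude on |1010> is -I/2.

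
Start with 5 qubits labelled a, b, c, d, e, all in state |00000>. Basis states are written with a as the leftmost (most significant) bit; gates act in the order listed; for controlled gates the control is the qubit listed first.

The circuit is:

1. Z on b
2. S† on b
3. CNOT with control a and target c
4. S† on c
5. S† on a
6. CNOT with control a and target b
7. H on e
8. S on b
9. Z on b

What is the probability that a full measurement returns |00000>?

A full measurement returns |00000> with probability 1/2.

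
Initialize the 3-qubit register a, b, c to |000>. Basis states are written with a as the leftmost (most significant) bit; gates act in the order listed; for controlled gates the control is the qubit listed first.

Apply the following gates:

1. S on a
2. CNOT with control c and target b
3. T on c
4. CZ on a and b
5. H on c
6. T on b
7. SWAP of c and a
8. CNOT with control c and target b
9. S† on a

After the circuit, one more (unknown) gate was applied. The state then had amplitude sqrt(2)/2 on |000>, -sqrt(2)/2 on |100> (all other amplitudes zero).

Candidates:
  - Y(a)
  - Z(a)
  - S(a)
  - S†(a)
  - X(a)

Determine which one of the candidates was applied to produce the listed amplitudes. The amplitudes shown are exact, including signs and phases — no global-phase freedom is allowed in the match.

It was S†(a) that produced the state shown.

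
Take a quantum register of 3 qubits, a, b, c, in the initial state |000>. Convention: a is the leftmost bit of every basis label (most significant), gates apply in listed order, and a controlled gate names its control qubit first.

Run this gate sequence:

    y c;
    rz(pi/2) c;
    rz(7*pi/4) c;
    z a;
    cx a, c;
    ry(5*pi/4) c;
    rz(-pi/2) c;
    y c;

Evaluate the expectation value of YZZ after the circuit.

In the final state, YZZ has expectation 0.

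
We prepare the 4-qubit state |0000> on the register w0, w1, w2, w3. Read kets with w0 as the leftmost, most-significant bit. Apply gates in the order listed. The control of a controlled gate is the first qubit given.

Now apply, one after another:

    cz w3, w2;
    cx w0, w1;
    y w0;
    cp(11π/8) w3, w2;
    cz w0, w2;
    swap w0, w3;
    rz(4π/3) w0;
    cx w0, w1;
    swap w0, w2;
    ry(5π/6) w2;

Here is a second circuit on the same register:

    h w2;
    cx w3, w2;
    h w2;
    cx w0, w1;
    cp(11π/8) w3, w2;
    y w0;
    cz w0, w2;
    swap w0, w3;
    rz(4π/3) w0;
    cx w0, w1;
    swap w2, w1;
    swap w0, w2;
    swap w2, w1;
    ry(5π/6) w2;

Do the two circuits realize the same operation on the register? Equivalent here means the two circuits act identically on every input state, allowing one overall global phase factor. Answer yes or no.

No: there is an input state on which the two circuits produce genuinely different outputs (not merely differing by a phase).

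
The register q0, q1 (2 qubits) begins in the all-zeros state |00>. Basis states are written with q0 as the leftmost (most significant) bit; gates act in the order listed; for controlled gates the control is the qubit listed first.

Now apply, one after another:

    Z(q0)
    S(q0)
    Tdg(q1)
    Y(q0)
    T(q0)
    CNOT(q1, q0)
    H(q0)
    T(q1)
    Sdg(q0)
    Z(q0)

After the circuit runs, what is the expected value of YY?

The observable YY averages to 0.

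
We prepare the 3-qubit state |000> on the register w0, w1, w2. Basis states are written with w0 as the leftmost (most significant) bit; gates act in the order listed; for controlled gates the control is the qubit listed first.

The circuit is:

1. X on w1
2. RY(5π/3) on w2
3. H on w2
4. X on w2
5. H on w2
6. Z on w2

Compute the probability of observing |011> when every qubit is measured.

The probability of measuring |011> is 1/4. Key observation: steps 3-6 multiply out to the identity, so the circuit reduces to the remaining gates.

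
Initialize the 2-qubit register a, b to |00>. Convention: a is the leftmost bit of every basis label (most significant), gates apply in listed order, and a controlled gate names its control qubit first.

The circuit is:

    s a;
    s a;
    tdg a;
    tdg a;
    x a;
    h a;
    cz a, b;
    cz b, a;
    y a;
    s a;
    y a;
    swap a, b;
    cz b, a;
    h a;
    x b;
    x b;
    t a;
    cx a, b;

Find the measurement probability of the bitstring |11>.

The probability of measuring |11> is 1/4. Key observation: steps 15-16 multiply out to the identity, so the circuit reduces to the remaining gates.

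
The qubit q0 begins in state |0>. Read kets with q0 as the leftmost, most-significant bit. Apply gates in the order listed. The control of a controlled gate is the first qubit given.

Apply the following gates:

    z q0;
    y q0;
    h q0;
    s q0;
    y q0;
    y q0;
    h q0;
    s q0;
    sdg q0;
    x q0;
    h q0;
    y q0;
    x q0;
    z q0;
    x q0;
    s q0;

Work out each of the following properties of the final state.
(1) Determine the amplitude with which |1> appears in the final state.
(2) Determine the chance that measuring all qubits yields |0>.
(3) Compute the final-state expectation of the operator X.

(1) The amplitude on |1> is -sqrt(2)*I/2.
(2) Outcome |0> occurs with probability 1/2.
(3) The observable X averages to 1.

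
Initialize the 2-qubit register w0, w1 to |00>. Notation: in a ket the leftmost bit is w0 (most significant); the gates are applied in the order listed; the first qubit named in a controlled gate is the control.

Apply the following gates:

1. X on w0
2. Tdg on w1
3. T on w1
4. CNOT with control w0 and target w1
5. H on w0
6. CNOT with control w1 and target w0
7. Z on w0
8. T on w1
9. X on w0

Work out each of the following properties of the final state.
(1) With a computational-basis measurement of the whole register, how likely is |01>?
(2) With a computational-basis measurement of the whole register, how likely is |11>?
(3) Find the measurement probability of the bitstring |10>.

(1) A full measurement returns |01> with probability 1/2.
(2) Outcome |11> occurs with probability 1/2.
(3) The probability of measuring |10> is 0.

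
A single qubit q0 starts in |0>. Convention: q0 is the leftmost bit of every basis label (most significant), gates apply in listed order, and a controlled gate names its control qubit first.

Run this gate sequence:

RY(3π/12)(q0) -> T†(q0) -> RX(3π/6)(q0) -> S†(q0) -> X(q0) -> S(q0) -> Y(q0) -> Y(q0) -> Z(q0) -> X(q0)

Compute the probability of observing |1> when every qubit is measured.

The probability of measuring |1> is 3/4.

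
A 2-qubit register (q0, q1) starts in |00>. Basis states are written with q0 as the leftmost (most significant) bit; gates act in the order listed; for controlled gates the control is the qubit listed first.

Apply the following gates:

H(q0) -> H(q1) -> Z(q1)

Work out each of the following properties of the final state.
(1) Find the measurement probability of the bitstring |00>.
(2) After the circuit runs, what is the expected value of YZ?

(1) Outcome |00> occurs with probability 1/4.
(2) In the final state, YZ has expectation 0.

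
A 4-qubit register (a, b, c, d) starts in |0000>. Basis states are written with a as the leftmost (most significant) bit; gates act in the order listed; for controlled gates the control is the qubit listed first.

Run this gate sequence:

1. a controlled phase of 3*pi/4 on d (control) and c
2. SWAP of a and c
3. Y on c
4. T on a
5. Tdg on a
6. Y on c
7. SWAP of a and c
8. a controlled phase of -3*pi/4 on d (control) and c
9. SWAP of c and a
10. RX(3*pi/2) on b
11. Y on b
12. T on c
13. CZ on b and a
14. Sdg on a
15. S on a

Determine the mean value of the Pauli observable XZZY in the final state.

The observable XZZY averages to 0.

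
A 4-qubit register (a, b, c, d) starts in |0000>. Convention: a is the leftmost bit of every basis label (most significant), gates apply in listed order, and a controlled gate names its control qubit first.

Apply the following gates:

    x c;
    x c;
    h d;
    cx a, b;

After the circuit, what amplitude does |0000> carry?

The final state's coefficient on |0000> equals sqrt(2)/2. Key observation: gates 1-2 undo each other exactly, leaving only the rest of the circuit to track.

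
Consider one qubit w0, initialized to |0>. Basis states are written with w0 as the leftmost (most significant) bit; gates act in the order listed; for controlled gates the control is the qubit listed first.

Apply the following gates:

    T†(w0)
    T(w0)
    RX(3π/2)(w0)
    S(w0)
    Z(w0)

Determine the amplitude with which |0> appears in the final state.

The amplitude on |0> is -sqrt(2)/2.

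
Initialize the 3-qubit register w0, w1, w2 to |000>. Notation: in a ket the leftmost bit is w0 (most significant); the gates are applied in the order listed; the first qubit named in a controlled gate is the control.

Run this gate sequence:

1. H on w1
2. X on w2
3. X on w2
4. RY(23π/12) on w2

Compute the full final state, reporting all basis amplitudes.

The final amplitudes are -sqrt(6*sqrt(2) + 12)/8 - sqrt(4 - 2*sqrt(2))/8 on |000>, -sqrt(12 - 6*sqrt(2))/8 + sqrt(2*sqrt(2) + 4)/8 on |001>, -sqrt(6*sqrt(2) + 12)/8 - sqrt(4 - 2*sqrt(2))/8 on |010>, -sqrt(12 - 6*sqrt(2))/8 + sqrt(2*sqrt(2) + 4)/8 on |011>, 0 on |100>, 0 on |101>, 0 on |110>, 0 on |111>. Key observation: the block from step 2 through step 3 cancels to the identity and can be dropped.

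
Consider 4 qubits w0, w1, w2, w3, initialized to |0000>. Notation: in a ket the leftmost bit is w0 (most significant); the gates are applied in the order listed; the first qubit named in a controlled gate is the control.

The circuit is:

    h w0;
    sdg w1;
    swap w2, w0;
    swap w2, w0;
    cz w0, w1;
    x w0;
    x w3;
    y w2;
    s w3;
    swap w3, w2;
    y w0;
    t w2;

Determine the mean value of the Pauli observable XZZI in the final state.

The observable XZZI averages to 1. Key observation: gates 3-4 undo each other exactly, leaving only the rest of the circuit to track.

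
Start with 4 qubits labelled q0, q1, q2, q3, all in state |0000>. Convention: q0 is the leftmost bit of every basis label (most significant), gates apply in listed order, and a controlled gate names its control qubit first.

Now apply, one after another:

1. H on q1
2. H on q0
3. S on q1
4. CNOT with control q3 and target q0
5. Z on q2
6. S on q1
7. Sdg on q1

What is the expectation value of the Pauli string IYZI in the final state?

The expectation value of IYZI is 1. Key observation: steps 6-7 multiply out to the identity, so the circuit reduces to the remaining gates.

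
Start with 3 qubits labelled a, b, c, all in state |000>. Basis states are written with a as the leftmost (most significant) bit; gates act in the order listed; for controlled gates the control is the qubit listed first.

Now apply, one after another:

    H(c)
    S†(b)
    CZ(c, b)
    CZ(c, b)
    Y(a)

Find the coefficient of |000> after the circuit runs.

|000> carries amplitude 0 in the final state.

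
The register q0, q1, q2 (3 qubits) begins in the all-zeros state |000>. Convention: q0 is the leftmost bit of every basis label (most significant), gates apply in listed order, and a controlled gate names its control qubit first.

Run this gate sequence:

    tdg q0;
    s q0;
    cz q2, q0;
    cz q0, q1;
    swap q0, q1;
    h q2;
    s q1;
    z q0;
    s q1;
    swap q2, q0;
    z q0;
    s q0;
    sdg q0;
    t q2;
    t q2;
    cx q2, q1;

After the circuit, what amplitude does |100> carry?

The amplitude on |100> is -sqrt(2)/2.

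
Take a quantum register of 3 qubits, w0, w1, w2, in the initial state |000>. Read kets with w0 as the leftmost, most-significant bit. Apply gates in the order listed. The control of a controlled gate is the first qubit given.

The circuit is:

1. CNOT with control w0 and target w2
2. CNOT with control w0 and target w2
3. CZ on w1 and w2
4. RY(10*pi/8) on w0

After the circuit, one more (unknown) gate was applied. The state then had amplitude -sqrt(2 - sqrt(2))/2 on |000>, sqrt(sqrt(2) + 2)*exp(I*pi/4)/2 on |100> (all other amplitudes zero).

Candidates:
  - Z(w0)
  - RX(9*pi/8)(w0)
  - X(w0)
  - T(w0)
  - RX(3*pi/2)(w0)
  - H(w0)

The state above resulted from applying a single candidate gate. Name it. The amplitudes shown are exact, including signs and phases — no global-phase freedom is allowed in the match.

It was T(w0) that produced the state shown. Key observation: steps 1-2 multiply out to the identity, so the circuit reduces to the remaining gates.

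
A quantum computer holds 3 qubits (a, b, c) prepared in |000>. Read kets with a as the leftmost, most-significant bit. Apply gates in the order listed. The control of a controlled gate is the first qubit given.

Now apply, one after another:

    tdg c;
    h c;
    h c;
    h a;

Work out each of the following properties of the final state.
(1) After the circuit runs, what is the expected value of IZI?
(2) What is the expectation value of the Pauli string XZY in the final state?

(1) In the final state, IZI has expectation 1. Key observation: gates 2-3 undo each other exactly, leaving only the rest of the circuit to track.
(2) In the final state, XZY has expectation 0.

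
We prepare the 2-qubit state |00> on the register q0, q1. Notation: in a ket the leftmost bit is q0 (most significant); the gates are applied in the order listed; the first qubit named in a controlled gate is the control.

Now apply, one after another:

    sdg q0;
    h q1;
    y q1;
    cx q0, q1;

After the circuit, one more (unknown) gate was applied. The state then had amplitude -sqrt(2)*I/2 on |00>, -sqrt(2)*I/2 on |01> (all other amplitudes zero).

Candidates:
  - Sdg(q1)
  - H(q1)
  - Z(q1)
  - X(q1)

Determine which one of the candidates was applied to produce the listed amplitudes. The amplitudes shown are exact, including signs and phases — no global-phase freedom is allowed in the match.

It was Z(q1) that produced the state shown.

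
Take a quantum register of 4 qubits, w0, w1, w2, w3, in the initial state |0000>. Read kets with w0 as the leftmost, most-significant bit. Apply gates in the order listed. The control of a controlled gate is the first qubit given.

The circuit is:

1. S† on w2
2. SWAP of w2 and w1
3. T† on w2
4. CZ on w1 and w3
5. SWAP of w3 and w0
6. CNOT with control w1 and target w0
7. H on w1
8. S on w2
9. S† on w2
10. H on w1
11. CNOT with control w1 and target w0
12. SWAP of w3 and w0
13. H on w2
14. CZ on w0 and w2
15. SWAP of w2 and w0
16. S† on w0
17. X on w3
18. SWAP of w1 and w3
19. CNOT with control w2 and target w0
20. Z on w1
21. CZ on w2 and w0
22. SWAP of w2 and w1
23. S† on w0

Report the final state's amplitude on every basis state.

The resulting statevector has amplitude -sqrt(2)/2 on |0010>, sqrt(2)/2 on |1010>, and 0 on every other basis state. Key observation: the block from step 5 through step 12 cancels to the identity and can be dropped.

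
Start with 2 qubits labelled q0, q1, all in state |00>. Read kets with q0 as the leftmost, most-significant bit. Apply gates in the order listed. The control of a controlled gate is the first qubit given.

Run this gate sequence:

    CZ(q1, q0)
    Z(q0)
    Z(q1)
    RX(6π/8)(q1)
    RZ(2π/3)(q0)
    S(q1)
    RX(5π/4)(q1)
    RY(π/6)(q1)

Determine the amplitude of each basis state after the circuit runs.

The final amplitudes are (-2*sqrt(3) + sqrt(2) + sqrt(6) + sqrt(2)*I + 2*I + sqrt(6)*I)*exp(2*I*pi/3)/8 on |00>, (-sqrt(2) + 2 + sqrt(6) - sqrt(2)*I + sqrt(6)*I + 2*sqrt(3)*I)*exp(2*I*pi/3)/8 on |01>, 0 on |10>, 0 on |11>.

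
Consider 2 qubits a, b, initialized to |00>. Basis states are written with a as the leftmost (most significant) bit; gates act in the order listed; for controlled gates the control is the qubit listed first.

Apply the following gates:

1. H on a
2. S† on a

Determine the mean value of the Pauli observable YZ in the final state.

The observable YZ averages to -1.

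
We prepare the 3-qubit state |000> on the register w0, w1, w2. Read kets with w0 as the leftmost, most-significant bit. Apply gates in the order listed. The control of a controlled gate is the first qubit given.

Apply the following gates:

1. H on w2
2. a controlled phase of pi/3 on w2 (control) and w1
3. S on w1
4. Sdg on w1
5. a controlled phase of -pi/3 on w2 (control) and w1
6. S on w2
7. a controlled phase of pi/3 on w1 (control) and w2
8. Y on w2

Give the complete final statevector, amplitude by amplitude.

The final amplitudes are sqrt(2)/2 on |000>, sqrt(2)*I/2 on |001>, and 0 on every other basis state. Key observation: steps 2-5 multiply out to the identity, so the circuit reduces to the remaining gates.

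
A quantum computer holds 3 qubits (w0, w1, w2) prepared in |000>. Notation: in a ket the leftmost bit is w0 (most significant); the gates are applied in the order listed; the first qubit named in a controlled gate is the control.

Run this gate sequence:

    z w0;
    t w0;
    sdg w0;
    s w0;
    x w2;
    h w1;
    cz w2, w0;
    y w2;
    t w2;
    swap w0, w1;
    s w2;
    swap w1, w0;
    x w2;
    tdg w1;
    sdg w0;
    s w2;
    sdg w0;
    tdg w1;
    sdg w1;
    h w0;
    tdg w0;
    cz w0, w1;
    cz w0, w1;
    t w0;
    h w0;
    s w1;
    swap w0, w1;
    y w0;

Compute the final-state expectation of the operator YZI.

In the final state, YZI has expectation -1. Key observation: the block from step 19 through step 26 cancels to the identity and can be dropped.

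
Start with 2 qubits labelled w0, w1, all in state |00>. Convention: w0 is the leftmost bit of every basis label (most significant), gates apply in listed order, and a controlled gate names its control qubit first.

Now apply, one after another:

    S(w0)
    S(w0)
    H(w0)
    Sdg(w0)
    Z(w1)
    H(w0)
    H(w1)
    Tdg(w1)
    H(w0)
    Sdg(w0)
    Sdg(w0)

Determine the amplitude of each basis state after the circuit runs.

The resulting statevector has amplitude 1/2 on |00>, -exp(3*I*pi/4)/2 on |01>, I/2 on |10>, exp(I*pi/4)/2 on |11>.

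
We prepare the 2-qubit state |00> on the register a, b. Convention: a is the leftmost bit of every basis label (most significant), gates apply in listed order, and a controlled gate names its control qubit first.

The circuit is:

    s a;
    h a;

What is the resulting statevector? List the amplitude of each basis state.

After the circuit, the state carries amplitude sqrt(2)/2 on |00>, 0 on |01>, sqrt(2)/2 on |10>, 0 on |11>.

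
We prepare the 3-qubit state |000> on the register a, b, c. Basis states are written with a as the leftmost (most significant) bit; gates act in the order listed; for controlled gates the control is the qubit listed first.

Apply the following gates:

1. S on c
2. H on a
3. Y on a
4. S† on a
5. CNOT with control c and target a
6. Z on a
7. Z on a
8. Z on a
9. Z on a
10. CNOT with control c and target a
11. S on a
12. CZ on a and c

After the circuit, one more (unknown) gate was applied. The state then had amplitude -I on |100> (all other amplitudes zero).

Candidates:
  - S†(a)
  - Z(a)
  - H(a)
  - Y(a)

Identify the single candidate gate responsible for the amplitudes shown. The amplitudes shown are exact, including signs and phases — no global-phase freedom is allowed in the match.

The unique candidate consistent with the amplitudes is H(a). Key observation: gates 4-11 undo each other exactly, leaving only the rest of the circuit to track.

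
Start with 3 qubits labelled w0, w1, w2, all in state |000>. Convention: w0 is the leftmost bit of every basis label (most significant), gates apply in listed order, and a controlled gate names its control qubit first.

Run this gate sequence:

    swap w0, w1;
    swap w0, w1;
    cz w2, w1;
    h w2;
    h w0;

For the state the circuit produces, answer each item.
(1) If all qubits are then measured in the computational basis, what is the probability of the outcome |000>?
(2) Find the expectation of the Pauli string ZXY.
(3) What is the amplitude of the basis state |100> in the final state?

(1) The probability of measuring |000> is 1/4. Key observation: steps 1-2 multiply out to the identity, so the circuit reduces to the remaining gates.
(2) The expectation value of ZXY is 0.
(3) The amplitude on |100> is 1/2.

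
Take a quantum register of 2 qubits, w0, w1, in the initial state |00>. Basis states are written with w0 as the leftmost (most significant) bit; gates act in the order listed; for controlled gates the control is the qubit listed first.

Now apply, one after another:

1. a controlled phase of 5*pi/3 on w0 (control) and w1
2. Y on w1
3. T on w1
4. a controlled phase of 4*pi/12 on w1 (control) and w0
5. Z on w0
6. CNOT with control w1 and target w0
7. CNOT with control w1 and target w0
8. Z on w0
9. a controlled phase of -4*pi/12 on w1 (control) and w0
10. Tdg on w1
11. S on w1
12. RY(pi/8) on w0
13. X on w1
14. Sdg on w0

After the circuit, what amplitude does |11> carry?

The amplitude on |11> is 0.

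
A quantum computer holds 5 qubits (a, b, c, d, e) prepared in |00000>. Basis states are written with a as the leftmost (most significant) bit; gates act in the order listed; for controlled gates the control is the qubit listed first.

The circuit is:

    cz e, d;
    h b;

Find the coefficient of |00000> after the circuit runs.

|00000> carries amplitude sqrt(2)/2 in the final state.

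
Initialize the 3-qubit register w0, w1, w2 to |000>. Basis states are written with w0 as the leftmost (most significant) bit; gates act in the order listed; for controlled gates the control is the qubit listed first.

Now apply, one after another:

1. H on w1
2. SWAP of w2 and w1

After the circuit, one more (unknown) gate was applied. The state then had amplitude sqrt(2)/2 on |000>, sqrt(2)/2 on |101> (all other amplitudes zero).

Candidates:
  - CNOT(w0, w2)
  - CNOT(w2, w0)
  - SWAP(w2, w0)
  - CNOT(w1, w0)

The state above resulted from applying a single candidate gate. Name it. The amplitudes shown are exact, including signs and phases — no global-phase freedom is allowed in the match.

The unique candidate consistent with the amplitudes is CNOT(w2, w0).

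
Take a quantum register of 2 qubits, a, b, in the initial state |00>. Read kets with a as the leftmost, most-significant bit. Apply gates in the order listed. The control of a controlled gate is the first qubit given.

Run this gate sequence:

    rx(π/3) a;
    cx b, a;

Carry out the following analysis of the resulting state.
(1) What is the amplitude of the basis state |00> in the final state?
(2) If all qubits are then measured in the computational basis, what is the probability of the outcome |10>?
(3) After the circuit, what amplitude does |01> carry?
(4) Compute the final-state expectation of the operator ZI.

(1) |00> carries amplitude sqrt(3)/2 in the final state.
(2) A full measurement returns |10> with probability 1/4.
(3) The amplitude on |01> is 0.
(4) The observable ZI averages to 1/2.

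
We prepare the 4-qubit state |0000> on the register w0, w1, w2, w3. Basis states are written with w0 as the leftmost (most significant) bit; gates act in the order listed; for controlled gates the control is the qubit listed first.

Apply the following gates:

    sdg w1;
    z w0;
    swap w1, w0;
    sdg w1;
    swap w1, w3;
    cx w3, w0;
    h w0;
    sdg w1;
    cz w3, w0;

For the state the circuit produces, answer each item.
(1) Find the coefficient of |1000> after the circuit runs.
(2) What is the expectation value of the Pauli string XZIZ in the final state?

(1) |1000> carries amplitude sqrt(2)/2 in the final state.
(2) The observable XZIZ averages to 1.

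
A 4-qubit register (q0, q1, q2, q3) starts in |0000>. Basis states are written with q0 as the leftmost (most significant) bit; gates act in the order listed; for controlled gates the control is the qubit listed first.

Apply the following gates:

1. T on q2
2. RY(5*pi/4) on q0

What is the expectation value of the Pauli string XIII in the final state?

The observable XIII averages to -sqrt(2)/2.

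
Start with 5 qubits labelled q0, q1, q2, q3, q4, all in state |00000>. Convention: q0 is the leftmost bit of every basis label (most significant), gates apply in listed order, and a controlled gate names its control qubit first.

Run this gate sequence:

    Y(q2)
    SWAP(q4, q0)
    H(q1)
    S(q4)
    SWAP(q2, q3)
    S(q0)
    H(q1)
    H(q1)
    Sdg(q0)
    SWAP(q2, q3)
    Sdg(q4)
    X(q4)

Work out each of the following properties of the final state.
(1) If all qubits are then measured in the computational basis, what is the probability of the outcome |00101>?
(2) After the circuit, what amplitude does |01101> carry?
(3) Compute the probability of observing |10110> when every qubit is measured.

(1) Outcome |00101> occurs with probability 1/2. Key observation: the block from step 4 through step 11 cancels to the identity and can be dropped.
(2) The amplitude on |01101> is sqrt(2)*I/2.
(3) A full measurement returns |10110> with probability 0.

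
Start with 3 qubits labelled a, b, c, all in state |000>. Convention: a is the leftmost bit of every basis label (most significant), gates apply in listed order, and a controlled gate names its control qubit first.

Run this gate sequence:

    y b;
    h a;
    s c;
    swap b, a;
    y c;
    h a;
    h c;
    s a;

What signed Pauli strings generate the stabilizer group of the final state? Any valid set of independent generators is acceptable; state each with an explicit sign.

The final state is stabilized by the group generated by -YII, +IXI, -IIX; other independent generating sets are equally valid.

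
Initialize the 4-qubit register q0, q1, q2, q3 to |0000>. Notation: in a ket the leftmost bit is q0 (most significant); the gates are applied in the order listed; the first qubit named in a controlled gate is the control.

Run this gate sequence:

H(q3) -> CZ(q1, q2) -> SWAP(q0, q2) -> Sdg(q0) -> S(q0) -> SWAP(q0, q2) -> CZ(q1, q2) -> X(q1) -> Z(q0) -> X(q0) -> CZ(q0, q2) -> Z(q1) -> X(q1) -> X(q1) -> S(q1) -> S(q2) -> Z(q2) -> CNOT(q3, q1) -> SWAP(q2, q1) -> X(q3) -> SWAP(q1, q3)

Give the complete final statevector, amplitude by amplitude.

After the circuit, the state carries amplitude -sqrt(2)*I/2 on |1000>, -sqrt(2)*I/2 on |1110>, and 0 on every other basis state.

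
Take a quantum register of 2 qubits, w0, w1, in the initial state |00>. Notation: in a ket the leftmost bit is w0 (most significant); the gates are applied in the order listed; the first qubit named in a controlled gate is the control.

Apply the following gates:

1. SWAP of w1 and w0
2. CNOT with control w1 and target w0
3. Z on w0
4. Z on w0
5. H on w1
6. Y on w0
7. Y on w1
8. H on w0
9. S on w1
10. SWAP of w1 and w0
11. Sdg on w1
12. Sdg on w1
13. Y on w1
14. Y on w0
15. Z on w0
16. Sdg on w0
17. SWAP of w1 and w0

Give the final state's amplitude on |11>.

The final state's coefficient on |11> equals -I/2.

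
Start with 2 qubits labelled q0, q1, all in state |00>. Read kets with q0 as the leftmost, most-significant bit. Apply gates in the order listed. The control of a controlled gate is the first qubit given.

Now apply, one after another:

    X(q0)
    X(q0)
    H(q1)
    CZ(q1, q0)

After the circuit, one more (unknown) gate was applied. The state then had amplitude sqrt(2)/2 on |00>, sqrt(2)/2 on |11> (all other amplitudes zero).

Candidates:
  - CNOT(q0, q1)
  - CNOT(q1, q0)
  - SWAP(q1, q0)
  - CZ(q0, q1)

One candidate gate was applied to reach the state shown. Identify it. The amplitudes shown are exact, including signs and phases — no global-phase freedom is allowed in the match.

It was CNOT(q1, q0) that produced the state shown. Key observation: gates 1-2 undo each other exactly, leaving only the rest of the circuit to track.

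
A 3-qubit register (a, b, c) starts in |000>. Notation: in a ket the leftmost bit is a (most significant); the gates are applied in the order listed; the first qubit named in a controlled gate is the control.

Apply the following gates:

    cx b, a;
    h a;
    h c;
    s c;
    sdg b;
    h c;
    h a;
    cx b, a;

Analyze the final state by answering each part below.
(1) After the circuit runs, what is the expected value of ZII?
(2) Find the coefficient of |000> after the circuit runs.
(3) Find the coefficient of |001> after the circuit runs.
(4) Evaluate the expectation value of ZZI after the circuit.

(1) The observable ZII averages to 1.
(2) The final state's coefficient on |000> equals 1/2 + I/2.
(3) The final state's coefficient on |001> equals 1/2 - I/2.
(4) The expectation value of ZZI is 1.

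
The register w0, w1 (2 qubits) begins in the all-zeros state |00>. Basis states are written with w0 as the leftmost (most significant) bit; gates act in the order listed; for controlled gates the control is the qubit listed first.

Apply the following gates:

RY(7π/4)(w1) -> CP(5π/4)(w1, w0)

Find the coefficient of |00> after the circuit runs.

|00> carries amplitude -sqrt(sqrt(2) + 2)/2 in the final state.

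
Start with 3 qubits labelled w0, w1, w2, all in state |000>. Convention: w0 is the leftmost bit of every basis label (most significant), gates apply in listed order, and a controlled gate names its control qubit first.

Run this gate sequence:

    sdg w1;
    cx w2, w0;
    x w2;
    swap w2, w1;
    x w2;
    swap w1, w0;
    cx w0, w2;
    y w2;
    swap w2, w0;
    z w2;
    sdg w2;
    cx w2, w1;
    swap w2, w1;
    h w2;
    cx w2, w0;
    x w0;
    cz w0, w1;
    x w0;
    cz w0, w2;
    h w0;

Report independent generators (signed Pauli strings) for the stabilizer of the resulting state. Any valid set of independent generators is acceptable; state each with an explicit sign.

The final state is stabilized by the group generated by -XIZ, +ZIX, -IZI; other independent generating sets are equally valid.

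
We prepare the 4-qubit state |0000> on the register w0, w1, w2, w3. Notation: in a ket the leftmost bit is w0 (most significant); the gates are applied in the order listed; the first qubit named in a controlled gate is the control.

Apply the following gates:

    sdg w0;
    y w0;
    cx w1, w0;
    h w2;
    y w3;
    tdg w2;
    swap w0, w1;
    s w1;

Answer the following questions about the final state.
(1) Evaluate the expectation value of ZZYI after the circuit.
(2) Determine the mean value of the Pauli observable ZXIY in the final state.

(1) In the final state, ZZYI has expectation sqrt(2)/2.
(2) In the final state, ZXIY has expectation 0.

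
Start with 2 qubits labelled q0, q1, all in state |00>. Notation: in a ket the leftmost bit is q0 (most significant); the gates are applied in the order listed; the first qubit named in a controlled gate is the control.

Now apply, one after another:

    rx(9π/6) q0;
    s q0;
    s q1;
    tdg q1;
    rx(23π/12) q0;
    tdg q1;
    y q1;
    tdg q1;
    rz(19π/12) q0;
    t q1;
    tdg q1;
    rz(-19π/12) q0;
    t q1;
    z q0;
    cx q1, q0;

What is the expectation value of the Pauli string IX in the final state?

In the final state, IX has expectation 0. Key observation: steps 8-13 multiply out to the identity, so the circuit reduces to the remaining gates.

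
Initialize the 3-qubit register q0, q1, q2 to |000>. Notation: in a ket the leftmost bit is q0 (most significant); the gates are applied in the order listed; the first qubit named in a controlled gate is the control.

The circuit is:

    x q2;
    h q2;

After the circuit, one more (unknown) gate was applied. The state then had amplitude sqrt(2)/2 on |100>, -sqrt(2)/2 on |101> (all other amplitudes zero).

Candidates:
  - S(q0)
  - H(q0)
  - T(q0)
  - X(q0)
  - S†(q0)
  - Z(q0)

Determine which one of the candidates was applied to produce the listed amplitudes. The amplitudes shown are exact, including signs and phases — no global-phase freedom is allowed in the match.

The unique candidate consistent with the amplitudes is X(q0).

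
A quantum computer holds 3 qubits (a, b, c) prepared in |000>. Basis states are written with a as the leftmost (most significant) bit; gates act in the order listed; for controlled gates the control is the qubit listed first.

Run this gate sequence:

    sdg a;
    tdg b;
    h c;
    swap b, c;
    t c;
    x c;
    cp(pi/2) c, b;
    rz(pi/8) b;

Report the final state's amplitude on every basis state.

The resulting statevector has amplitude -sqrt(2)*exp(15*I*pi/16)/2 on |001>, sqrt(2)*exp(9*I*pi/16)/2 on |011>, and 0 on every other basis state.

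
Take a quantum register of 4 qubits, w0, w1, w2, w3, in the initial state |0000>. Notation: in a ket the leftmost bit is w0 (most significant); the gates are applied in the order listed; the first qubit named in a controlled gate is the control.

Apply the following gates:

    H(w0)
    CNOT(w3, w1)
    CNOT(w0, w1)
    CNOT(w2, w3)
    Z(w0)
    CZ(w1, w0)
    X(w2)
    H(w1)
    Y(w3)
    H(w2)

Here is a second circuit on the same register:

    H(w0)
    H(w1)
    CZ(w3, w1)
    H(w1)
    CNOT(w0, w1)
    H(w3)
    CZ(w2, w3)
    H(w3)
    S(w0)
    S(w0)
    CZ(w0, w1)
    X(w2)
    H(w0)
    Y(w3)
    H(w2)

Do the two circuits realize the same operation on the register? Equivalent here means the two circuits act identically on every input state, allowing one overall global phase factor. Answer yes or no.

No — the two circuits implement different unitaries, even allowing a global phase.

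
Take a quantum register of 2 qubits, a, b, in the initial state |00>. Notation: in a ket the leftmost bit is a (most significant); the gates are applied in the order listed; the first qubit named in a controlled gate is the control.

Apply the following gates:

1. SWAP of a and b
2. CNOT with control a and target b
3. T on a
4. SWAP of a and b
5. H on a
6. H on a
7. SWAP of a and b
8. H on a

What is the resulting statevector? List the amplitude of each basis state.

After the circuit, the state carries amplitude sqrt(2)/2 on |00>, 0 on |01>, sqrt(2)/2 on |10>, 0 on |11>. Key observation: gates 4-7 undo each other exactly, leaving only the rest of the circuit to track.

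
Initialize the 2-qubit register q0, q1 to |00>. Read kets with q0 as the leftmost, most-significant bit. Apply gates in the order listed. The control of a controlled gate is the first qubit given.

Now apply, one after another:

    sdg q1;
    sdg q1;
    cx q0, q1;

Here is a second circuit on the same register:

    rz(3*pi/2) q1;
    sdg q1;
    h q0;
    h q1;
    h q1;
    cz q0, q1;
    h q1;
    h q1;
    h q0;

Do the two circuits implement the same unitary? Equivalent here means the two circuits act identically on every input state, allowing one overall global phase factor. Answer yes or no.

No — the two circuits implement different unitaries, even allowing a global phase.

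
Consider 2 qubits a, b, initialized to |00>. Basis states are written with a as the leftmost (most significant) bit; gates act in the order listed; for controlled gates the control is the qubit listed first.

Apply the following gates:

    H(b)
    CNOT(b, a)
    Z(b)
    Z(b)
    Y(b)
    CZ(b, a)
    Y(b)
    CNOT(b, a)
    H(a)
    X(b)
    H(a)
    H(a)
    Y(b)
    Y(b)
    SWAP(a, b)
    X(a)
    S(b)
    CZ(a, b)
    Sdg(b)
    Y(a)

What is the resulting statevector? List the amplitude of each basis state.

The resulting statevector has amplitude -I/2 on |00>, I/2 on |01>, I/2 on |10>, I/2 on |11>.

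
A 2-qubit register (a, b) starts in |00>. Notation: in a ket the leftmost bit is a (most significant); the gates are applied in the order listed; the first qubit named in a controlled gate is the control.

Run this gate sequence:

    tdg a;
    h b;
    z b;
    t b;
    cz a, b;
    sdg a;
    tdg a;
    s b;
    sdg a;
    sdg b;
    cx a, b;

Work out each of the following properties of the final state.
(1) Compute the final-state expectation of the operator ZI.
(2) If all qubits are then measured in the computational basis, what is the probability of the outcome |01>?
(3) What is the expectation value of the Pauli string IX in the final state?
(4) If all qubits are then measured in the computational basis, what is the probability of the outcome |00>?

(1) In the final state, ZI has expectation 1.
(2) A full measurement returns |01> with probability 1/2.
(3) The observable IX averages to -sqrt(2)/2.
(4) The probability of measuring |00> is 1/2.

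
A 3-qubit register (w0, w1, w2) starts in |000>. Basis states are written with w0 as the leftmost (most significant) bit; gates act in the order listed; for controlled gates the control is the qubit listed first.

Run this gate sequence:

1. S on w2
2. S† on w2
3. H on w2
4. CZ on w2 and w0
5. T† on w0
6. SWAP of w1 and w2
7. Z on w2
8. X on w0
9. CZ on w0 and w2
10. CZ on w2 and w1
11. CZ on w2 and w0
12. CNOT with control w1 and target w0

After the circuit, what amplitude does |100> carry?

The amplitude on |100> is sqrt(2)/2. Key observation: gates 1-2 undo each other exactly, leaving only the rest of the circuit to track.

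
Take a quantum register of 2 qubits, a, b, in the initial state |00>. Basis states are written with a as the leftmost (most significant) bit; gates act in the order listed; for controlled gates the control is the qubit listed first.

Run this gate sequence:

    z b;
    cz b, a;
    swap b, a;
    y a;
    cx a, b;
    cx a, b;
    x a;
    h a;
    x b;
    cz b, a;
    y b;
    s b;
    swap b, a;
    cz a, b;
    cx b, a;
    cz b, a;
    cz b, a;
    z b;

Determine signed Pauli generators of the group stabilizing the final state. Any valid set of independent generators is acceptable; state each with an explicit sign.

One valid set of independent stabilizer generators is +XX, +ZZ (any independent generating set of the same group is equally correct).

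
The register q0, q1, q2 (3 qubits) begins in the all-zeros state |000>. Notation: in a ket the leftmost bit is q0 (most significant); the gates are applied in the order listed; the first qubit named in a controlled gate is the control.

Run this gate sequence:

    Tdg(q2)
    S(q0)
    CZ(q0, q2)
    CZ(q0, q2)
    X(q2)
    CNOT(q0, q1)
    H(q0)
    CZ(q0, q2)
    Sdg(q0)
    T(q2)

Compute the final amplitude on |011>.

The final state's coefficient on |011> equals 0.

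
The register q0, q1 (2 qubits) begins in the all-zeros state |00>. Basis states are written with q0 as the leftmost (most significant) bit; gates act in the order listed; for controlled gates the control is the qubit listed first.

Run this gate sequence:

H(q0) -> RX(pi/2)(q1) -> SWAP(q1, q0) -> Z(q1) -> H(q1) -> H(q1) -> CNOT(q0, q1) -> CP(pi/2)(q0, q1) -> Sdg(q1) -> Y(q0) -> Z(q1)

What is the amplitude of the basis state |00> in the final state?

|00> carries amplitude 1/2 in the final state.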